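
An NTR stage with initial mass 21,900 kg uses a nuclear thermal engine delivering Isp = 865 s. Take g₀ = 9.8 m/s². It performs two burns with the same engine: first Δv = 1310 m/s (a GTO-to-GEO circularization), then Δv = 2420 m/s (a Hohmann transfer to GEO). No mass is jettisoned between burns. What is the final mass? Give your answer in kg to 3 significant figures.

final mass ≈ 14100 kg

v_e = Isp · g₀ = 865 × 9.8 = 8477.0 m/s.
After the first burn: m = 21900 × exp(−1310/8477.0) = 21900 × 0.85681 = 18,764.1 kg.
After the second burn: m = 18,764.1 × exp(−2420/8477.0) = 18,764.1 × 0.75165 = 14,104 kg.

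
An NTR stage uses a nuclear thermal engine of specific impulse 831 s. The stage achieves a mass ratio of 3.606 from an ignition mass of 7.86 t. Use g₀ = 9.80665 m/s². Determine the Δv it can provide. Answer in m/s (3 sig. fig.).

v_e = Isp · g₀ = 831 × 9.80665 = 8149.3 m/s.
From the ideal rocket equation, Δv = v_e · ln(3.606) = 8149.3 × 1.2826 ≈ 10452.3 m/s.

Δv ≈ 10500 m/s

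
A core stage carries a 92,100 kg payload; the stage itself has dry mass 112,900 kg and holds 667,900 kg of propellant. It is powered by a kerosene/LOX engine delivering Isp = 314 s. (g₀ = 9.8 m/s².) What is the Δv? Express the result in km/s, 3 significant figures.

Δv ≈ 4.46 km/s

v_e = Isp · g₀ = 314 × 9.8 = 3077.2 m/s.
m₀ = payload + dry + propellant = 92,100 + 112,900 + 667,900 = 872,900 kg.
m_f = payload + dry = 92,100 + 112,900 = 205,000 kg.
From the ideal rocket equation, Δv = v_e · ln(m₀/m_f) = 3077.2 × ln(4.258) = 3077.2 × 1.4488 ≈ 4458.3 m/s.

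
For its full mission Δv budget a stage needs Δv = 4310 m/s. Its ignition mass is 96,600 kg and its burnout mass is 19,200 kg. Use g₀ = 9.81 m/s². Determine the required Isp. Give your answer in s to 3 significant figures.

Isp ≈ 272 s

ln(m₀/m_f) = ln(96600/19200) = ln(5.031) = 1.6157.
Using Δv = v_e ln(m₀/m_f): v_e = Δv / ln(m₀/m_f) = 4310 / 1.6157 = 2667.6 m/s.
Isp = v_e / g₀ = 2667.6 / 9.81 = 271.9 s.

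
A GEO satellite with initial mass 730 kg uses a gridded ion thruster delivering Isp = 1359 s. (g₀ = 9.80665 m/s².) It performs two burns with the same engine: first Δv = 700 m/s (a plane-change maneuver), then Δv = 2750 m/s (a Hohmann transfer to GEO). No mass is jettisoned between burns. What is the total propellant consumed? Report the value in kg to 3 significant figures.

total propellant consumed ≈ 166 kg

v_e = Isp · g₀ = 1359 × 9.80665 = 13327.2 m/s.
After the first burn: m = 730 × exp(−700/13327.2) = 730 × 0.94883 = 692.646 kg.
After the second burn: m = 692.646 × exp(−2750/13327.2) = 692.646 × 0.81355 = 563.502 kg.
Total propellant = m₀ − m_final = 730 − 563.502 = 166.498 kg.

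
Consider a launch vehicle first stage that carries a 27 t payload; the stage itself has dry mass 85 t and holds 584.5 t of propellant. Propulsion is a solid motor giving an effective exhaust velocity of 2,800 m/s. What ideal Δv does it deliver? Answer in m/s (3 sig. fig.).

m₀ = payload + dry + propellant = 27 + 85 + 584.5 = 696.5 t.
m_f = payload + dry = 27 + 85 = 112 t.
Using Δv = v_e ln(m₀/m_f): Δv = v_e · ln(m₀/m_f) = 2800.0 × ln(6.219) = 2800.0 × 1.8276 ≈ 5117.2 m/s.

Δv ≈ 5120 m/s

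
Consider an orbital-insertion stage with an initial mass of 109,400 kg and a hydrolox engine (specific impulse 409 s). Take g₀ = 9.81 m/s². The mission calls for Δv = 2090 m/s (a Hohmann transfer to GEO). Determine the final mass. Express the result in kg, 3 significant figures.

v_e = Isp · g₀ = 409 × 9.81 = 4012.3 m/s.
Using Δv = v_e ln(m₀/m_f): m₀/m_f = exp(Δv / v_e) = exp(2090 / 4012.3) = exp(0.5209) = 1.6835.
m_f = m₀ / 1.6835 = 109,400 / 1.6835 = 64,983.7 kg.

final mass ≈ 65000 kg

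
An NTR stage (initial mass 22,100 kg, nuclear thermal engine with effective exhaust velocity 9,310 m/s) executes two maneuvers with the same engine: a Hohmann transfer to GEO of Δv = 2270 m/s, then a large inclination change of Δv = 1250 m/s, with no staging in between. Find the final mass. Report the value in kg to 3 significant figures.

final mass ≈ 15100 kg

After the first burn: m = 22100 × exp(−2270/9310.0) = 22100 × 0.78363 = 17,318.2 kg.
After the second burn: m = 17,318.2 × exp(−1250/9310.0) = 17,318.2 × 0.87436 = 15,142.3 kg.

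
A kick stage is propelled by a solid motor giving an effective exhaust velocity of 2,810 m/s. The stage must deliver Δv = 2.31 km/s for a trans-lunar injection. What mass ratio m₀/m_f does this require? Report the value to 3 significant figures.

mass ratio ≈ 2.28

From the ideal rocket equation, m₀/m_f = exp(Δv / v_e) = exp(2310 / 2810.0) = exp(0.8221) = 2.2752.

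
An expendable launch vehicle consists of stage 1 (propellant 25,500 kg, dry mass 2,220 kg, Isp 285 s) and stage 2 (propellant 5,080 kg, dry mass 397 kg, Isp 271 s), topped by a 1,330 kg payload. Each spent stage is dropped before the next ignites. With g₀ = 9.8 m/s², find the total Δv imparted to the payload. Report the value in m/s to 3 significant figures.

Ignition mass of stage 1 = 25,500+2,220 + 5,080+397 + 1,330 = 34,527 kg.
Stage 1: m₀ = 34,527 kg, m_f = 34,527 − 25,500 = 9,027 kg; Δv = 285×9.8×ln(3.825) = 2793.0×1.3415 ≈ 3747 m/s.
Stage 2: m₀ = 6,807 kg, m_f = 6,807 − 5,080 = 1,727 kg; Δv = 271×9.8×ln(3.942) = 2655.8×1.3716 ≈ 3643 m/s.
Total Δv = 3747 + 3643 = 7390 m/s.

Δv ≈ 7390 m/s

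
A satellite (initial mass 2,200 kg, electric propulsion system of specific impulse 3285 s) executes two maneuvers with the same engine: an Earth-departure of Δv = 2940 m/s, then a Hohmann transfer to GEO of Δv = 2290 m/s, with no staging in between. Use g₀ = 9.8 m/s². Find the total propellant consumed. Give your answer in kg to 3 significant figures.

v_e = Isp · g₀ = 3285 × 9.8 = 32193.0 m/s.
After the first burn: m = 2200 × exp(−2940/32193.0) = 2200 × 0.91272 = 2,007.98 kg.
After the second burn: m = 2,007.98 × exp(−2290/32193.0) = 2,007.98 × 0.93134 = 1,870.11 kg.
Total propellant = m₀ − m_final = 2200 − 1,870.11 = 329.89 kg.

total propellant consumed ≈ 330 kg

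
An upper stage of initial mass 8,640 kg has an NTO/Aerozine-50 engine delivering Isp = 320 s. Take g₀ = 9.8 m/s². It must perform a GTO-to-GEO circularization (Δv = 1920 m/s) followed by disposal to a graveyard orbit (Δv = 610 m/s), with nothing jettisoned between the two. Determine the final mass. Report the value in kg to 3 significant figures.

v_e = Isp · g₀ = 320 × 9.8 = 3136.0 m/s.
After the first burn: m = 8640 × exp(−1920/3136.0) = 8640 × 0.54213 = 4,684 kg.
After the second burn: m = 4,684 × exp(−610/3136.0) = 4,684 × 0.82323 = 3,856.01 kg.

final mass ≈ 3860 kg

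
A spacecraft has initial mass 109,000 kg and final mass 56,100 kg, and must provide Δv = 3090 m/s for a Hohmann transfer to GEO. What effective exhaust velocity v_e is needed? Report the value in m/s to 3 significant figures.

ln(m₀/m_f) = ln(109000/56100) = ln(1.943) = 0.6642.
Rocket equation: v_e = Δv / ln(m₀/m_f) = 3090 / 0.6642 = 4652.1 m/s.

v_e ≈ 4650 m/s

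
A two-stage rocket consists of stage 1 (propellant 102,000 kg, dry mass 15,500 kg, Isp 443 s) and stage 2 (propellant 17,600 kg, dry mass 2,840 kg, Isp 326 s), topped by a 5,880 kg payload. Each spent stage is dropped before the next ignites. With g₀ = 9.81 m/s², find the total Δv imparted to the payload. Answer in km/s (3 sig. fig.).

Δv ≈ 8.90 km/s

Ignition mass of stage 1 = 102,000+15,500 + 17,600+2,840 + 5,880 = 143,820 kg.
Stage 1: m₀ = 143,820 kg, m_f = 143,820 − 102,000 = 41,820 kg; Δv = 443×9.81×ln(3.439) = 4345.8×1.2352 ≈ 5368 m/s.
Stage 2: m₀ = 26,320 kg, m_f = 26,320 − 17,600 = 8,720 kg; Δv = 326×9.81×ln(3.018) = 3198.1×1.1047 ≈ 3533 m/s.
Total Δv = 5368 + 3533 = 8901 m/s.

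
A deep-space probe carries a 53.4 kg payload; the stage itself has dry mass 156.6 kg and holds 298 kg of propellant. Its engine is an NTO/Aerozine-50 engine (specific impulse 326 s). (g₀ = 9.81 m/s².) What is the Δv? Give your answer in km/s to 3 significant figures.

v_e = Isp · g₀ = 326 × 9.81 = 3198.1 m/s.
m₀ = payload + dry + propellant = 53.4 + 156.6 + 298 = 508 kg.
m_f = payload + dry = 53.4 + 156.6 = 210 kg.
By the Tsiolkovsky rocket equation, Δv = v_e · ln(m₀/m_f) = 3198.1 × ln(2.419) = 3198.1 × 0.8834 ≈ 2825.1 m/s.

Δv ≈ 2.83 km/s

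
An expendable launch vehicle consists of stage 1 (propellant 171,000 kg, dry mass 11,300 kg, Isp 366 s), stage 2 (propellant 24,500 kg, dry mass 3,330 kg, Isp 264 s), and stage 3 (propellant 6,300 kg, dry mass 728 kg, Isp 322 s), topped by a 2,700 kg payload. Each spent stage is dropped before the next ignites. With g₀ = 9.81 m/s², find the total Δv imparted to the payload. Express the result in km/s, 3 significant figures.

Δv ≈ 11.4 km/s

Ignition mass of stage 1 = 171,000+11,300 + 24,500+3,330 + 6,300+728 + 2,700 = 219,858 kg.
Stage 1: m₀ = 219,858 kg, m_f = 219,858 − 171,000 = 48,858 kg; Δv = 366×9.81×ln(4.5) = 3590.5×1.5041 ≈ 5400 m/s.
Stage 2: m₀ = 37,558 kg, m_f = 37,558 − 24,500 = 13,058 kg; Δv = 264×9.81×ln(2.876) = 2589.8×1.0565 ≈ 2736 m/s.
Stage 3: m₀ = 9,728 kg, m_f = 9,728 − 6,300 = 3,428 kg; Δv = 322×9.81×ln(2.838) = 3158.8×1.0430 ≈ 3295 m/s.
Total Δv = 5400 + 2736 + 3295 = 11431 m/s.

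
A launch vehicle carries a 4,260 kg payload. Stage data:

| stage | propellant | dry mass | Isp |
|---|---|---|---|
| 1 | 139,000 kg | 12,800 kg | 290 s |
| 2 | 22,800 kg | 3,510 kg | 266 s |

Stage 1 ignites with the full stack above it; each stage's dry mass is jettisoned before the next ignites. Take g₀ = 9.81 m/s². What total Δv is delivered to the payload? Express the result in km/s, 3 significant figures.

Δv ≈ 7.66 km/s

Ignition mass of stage 1 = 139,000+12,800 + 22,800+3,510 + 4,260 = 182,370 kg.
Stage 1: m₀ = 182,370 kg, m_f = 182,370 − 139,000 = 43,370 kg; Δv = 290×9.81×ln(4.205) = 2844.9×1.4363 ≈ 4086 m/s.
Stage 2: m₀ = 30,570 kg, m_f = 30,570 − 22,800 = 7,770 kg; Δv = 266×9.81×ln(3.934) = 2609.5×1.3697 ≈ 3574 m/s.
Total Δv = 4086 + 3574 = 7660 m/s.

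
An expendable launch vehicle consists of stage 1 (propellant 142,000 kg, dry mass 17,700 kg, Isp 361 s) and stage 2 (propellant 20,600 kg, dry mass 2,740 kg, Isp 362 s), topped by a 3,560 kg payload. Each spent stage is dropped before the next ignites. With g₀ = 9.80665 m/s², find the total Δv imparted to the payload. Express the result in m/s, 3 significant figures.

Ignition mass of stage 1 = 142,000+17,700 + 20,600+2,740 + 3,560 = 186,600 kg.
Stage 1: m₀ = 186,600 kg, m_f = 186,600 − 142,000 = 44,600 kg; Δv = 361×9.80665×ln(4.184) = 3540.2×1.4312 ≈ 5067 m/s.
Stage 2: m₀ = 26,900 kg, m_f = 26,900 − 20,600 = 6,300 kg; Δv = 362×9.80665×ln(4.27) = 3550.0×1.4516 ≈ 5153 m/s.
Total Δv = 5067 + 5153 = 10220 m/s.

Δv ≈ 10200 m/s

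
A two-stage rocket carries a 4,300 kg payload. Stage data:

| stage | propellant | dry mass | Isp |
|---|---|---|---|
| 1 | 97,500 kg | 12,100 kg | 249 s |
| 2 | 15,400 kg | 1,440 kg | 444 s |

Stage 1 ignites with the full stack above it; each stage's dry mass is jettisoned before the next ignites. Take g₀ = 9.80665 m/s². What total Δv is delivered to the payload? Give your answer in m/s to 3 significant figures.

Δv ≈ 9020 m/s

Ignition mass of stage 1 = 97,500+12,100 + 15,400+1,440 + 4,300 = 130,740 kg.
Stage 1: m₀ = 130,740 kg, m_f = 130,740 − 97,500 = 33,240 kg; Δv = 249×9.80665×ln(3.933) = 2441.9×1.3695 ≈ 3344 m/s.
Stage 2: m₀ = 21,140 kg, m_f = 21,140 − 15,400 = 5,740 kg; Δv = 444×9.80665×ln(3.683) = 4354.2×1.3037 ≈ 5677 m/s.
Total Δv = 3344 + 5677 = 9021 m/s.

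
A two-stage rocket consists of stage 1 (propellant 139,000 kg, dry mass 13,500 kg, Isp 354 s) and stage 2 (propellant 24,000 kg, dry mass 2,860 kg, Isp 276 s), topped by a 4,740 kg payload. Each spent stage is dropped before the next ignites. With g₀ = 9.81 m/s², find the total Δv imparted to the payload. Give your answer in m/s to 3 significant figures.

Ignition mass of stage 1 = 139,000+13,500 + 24,000+2,860 + 4,740 = 184,100 kg.
Stage 1: m₀ = 184,100 kg, m_f = 184,100 − 139,000 = 45,100 kg; Δv = 354×9.81×ln(4.082) = 3472.7×1.4066 ≈ 4885 m/s.
Stage 2: m₀ = 31,600 kg, m_f = 31,600 − 24,000 = 7,600 kg; Δv = 276×9.81×ln(4.158) = 2707.6×1.4250 ≈ 3858 m/s.
Total Δv = 4885 + 3858 = 8743 m/s.

Δv ≈ 8740 m/s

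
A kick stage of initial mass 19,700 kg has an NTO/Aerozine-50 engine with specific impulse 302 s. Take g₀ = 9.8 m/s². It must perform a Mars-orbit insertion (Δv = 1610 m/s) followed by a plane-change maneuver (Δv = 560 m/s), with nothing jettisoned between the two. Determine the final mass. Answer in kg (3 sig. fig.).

v_e = Isp · g₀ = 302 × 9.8 = 2959.6 m/s.
After the first burn: m = 19700 × exp(−1610/2959.6) = 19700 × 0.58043 = 11,434.5 kg.
After the second burn: m = 11,434.5 × exp(−560/2959.6) = 11,434.5 × 0.82761 = 9,463.31 kg.

final mass ≈ 9460 kg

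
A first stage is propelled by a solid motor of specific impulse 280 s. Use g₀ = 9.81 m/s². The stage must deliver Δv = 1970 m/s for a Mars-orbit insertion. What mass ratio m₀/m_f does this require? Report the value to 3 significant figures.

mass ratio ≈ 2.05

v_e = Isp · g₀ = 280 × 9.81 = 2746.8 m/s.
From the ideal rocket equation, m₀/m_f = exp(Δv / v_e) = exp(1970 / 2746.8) = exp(0.7172) = 2.0487.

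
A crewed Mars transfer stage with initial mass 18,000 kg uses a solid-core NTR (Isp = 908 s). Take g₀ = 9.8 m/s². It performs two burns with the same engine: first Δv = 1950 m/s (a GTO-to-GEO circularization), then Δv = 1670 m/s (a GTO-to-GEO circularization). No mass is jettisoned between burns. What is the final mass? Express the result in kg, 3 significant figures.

v_e = Isp · g₀ = 908 × 9.8 = 8898.4 m/s.
After the first burn: m = 18000 × exp(−1950/8898.4) = 18000 × 0.80321 = 14,457.8 kg.
After the second burn: m = 14,457.8 × exp(−1670/8898.4) = 14,457.8 × 0.82888 = 11,983.8 kg.

final mass ≈ 12000 kg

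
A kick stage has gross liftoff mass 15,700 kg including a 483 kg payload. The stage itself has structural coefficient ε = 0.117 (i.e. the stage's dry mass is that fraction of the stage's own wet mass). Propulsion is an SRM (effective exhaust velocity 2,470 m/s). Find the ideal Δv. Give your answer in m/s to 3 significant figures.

Stage wet mass = m₀ − payload = 15,700 − 483 = 15,217 kg.
Stage dry mass = ε × stage wet mass = 0.117 × 15,217 = 1,780.39 kg.
Burnout mass m_f = stage dry + payload = 1,780.39 + 483 = 2,263.39 kg.
Using Δv = v_e ln(m₀/m_f): Δv = v_e · ln(15,700/2,263.39) = 2470.0 × ln(6.936) = 2470.0 × 1.9368 ≈ 4784 m/s.

Δv ≈ 4780 m/s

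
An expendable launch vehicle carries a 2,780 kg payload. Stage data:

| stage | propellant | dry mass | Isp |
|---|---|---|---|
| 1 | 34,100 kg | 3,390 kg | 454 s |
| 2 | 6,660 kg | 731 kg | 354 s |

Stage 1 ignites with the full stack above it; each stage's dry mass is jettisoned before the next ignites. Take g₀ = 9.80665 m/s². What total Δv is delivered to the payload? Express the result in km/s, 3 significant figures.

Ignition mass of stage 1 = 34,100+3,390 + 6,660+731 + 2,780 = 47,661 kg.
Stage 1: m₀ = 47,661 kg, m_f = 47,661 − 34,100 = 13,561 kg; Δv = 454×9.80665×ln(3.515) = 4452.2×1.2569 ≈ 5596 m/s.
Stage 2: m₀ = 10,171 kg, m_f = 10,171 − 6,660 = 3,511 kg; Δv = 354×9.80665×ln(2.897) = 3471.6×1.0636 ≈ 3692 m/s.
Total Δv = 5596 + 3692 = 9288 m/s.

Δv ≈ 9.29 km/s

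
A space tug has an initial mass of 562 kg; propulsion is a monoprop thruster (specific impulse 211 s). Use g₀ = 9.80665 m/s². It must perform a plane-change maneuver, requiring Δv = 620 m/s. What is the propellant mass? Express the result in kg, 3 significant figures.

v_e = Isp · g₀ = 211 × 9.80665 = 2069.2 m/s.
m₀/m_f = exp(Δv / v_e) = exp(620 / 2069.2) = exp(0.2996) = 1.3494.
m_f = 562 / 1.3494 = 416.481 kg, so propellant = m₀ − m_f = 562 − 416.481 = 145.519 kg.

propellant mass ≈ 146 kg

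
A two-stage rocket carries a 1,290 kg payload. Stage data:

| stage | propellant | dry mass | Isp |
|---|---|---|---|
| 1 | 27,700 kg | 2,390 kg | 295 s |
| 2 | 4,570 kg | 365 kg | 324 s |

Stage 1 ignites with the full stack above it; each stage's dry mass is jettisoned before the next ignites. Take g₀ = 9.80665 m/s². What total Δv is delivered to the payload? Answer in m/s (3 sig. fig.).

Ignition mass of stage 1 = 27,700+2,390 + 4,570+365 + 1,290 = 36,315 kg.
Stage 1: m₀ = 36,315 kg, m_f = 36,315 − 27,700 = 8,615 kg; Δv = 295×9.80665×ln(4.215) = 2893.0×1.4387 ≈ 4162 m/s.
Stage 2: m₀ = 6,225 kg, m_f = 6,225 − 4,570 = 1,655 kg; Δv = 324×9.80665×ln(3.761) = 3177.4×1.3248 ≈ 4209 m/s.
Total Δv = 4162 + 4209 = 8371 m/s.

Δv ≈ 8370 m/s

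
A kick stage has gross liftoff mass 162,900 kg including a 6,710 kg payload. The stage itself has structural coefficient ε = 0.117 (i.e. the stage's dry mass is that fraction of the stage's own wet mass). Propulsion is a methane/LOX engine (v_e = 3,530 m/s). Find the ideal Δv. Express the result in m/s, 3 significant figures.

Δv ≈ 6620 m/s

Stage wet mass = m₀ − payload = 162,900 − 6,710 = 156,190 kg.
Stage dry mass = ε × stage wet mass = 0.117 × 156,190 = 18,274.2 kg.
Burnout mass m_f = stage dry + payload = 18,274.2 + 6,710 = 24,984.2 kg.
By the Tsiolkovsky rocket equation, Δv = v_e · ln(162,900/24,984.2) = 3530.0 × ln(6.52) = 3530.0 × 1.8749 ≈ 6618 m/s.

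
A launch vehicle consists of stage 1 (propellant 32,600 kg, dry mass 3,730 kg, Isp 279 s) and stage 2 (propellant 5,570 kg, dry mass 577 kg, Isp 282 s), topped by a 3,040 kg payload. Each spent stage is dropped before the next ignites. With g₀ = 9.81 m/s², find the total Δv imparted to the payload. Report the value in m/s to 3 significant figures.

Ignition mass of stage 1 = 32,600+3,730 + 5,570+577 + 3,040 = 45,517 kg.
Stage 1: m₀ = 45,517 kg, m_f = 45,517 − 32,600 = 12,917 kg; Δv = 279×9.81×ln(3.524) = 2737.0×1.2595 ≈ 3447 m/s.
Stage 2: m₀ = 9,187 kg, m_f = 9,187 − 5,570 = 3,617 kg; Δv = 282×9.81×ln(2.54) = 2766.4×0.9321 ≈ 2579 m/s.
Total Δv = 3447 + 2579 = 6026 m/s.

Δv ≈ 6030 m/s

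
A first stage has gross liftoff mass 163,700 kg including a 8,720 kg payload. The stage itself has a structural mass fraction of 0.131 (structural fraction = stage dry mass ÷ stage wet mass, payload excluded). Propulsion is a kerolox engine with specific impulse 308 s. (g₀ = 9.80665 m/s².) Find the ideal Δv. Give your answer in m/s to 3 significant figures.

Stage wet mass = m₀ − payload = 163,700 − 8,720 = 154,980 kg.
Stage dry mass = ε × stage wet mass = 0.131 × 154,980 = 20,302.4 kg.
Burnout mass m_f = stage dry + payload = 20,302.4 + 8,720 = 29,022.4 kg.
v_e = Isp · g₀ = 308 × 9.80665 = 3020.4 m/s.
From the ideal rocket equation, Δv = v_e · ln(163,700/29,022.4) = 3020.4 × ln(5.64) = 3020.4 × 1.7300 ≈ 5225 m/s.

Δv ≈ 5230 m/s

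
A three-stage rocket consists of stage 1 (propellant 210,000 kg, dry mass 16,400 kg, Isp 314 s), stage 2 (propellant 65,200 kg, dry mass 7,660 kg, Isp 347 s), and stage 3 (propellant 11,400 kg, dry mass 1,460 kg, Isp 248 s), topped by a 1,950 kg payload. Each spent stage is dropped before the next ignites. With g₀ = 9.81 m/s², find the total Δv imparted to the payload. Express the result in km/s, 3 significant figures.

Δv ≈ 11.6 km/s

Ignition mass of stage 1 = 210,000+16,400 + 65,200+7,660 + 11,400+1,460 + 1,950 = 314,070 kg.
Stage 1: m₀ = 314,070 kg, m_f = 314,070 − 210,000 = 104,070 kg; Δv = 314×9.81×ln(3.018) = 3080.3×1.1046 ≈ 3402 m/s.
Stage 2: m₀ = 87,670 kg, m_f = 87,670 − 65,200 = 22,470 kg; Δv = 347×9.81×ln(3.902) = 3404.1×1.3614 ≈ 4634 m/s.
Stage 3: m₀ = 14,810 kg, m_f = 14,810 − 11,400 = 3,410 kg; Δv = 248×9.81×ln(4.343) = 2432.9×1.4686 ≈ 3573 m/s.
Total Δv = 3402 + 4634 + 3573 = 11609 m/s.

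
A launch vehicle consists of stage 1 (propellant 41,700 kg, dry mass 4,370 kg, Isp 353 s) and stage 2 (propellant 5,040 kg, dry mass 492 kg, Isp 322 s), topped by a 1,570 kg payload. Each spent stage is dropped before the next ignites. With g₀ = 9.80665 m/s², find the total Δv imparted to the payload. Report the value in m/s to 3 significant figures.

Δv ≈ 9210 m/s

Ignition mass of stage 1 = 41,700+4,370 + 5,040+492 + 1,570 = 53,172 kg.
Stage 1: m₀ = 53,172 kg, m_f = 53,172 − 41,700 = 11,472 kg; Δv = 353×9.80665×ln(4.635) = 3461.7×1.5336 ≈ 5309 m/s.
Stage 2: m₀ = 7,102 kg, m_f = 7,102 − 5,040 = 2,062 kg; Δv = 322×9.80665×ln(3.444) = 3157.7×1.2367 ≈ 3905 m/s.
Total Δv = 5309 + 3905 = 9214 m/s.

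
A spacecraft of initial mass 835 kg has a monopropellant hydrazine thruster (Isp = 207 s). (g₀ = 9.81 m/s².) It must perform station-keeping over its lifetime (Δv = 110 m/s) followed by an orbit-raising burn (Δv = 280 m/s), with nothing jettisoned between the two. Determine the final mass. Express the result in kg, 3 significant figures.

v_e = Isp · g₀ = 207 × 9.81 = 2030.7 m/s.
After the first burn: m = 835 × exp(−110/2030.7) = 835 × 0.94727 = 790.97 kg.
After the second burn: m = 790.97 × exp(−280/2030.7) = 790.97 × 0.87120 = 689.093 kg.

final mass ≈ 689 kg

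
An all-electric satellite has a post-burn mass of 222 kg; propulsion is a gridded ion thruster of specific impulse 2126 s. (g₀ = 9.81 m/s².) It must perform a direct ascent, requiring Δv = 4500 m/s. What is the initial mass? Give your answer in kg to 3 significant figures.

v_e = Isp · g₀ = 2126 × 9.81 = 20856.1 m/s.
Rocket equation: m₀/m_f = exp(Δv / v_e) = exp(4500 / 20856.1) = exp(0.2158) = 1.2408.
m₀ = m_f × 1.2408 = 222 × 1.2408 = 275.458 kg.

initial mass ≈ 275 kg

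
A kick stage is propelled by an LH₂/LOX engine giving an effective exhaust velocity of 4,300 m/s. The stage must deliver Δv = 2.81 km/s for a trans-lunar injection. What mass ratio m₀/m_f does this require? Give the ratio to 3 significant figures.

From the ideal rocket equation, m₀/m_f = exp(Δv / v_e) = exp(2810 / 4300.0) = exp(0.6535) = 1.9222.

mass ratio ≈ 1.92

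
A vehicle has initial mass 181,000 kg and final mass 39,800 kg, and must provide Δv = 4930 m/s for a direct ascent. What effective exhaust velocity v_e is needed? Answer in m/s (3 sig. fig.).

v_e ≈ 3250 m/s

ln(m₀/m_f) = ln(181000/39800) = ln(4.548) = 1.5146.
Rocket equation: v_e = Δv / ln(m₀/m_f) = 4930 / 1.5146 = 3254.9 m/s.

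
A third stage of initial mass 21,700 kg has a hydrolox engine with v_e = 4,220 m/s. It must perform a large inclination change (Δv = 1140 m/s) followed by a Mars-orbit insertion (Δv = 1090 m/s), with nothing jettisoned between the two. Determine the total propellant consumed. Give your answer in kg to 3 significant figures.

After the first burn: m = 21700 × exp(−1140/4220.0) = 21700 × 0.76327 = 16,563 kg.
After the second burn: m = 16,563 × exp(−1090/4220.0) = 16,563 × 0.77237 = 12,792.8 kg.
Total propellant = m₀ − m_final = 21700 − 12,792.8 = 8,907.2 kg.

total propellant consumed ≈ 8910 kg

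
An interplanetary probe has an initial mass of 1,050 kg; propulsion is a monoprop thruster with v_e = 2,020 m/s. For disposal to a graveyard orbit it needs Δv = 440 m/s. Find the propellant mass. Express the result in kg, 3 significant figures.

propellant mass ≈ 206 kg

From the ideal rocket equation, m₀/m_f = exp(Δv / v_e) = exp(440 / 2020.0) = exp(0.2178) = 1.2434.
m_f = 1,050 / 1.2434 = 844.459 kg, so propellant = m₀ − m_f = 1,050 − 844.459 = 205.541 kg.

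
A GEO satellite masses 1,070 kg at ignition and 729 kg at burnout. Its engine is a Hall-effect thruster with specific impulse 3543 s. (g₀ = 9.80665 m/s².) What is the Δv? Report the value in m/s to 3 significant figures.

Δv ≈ 13300 m/s

v_e = Isp · g₀ = 3543 × 9.80665 = 34745.0 m/s.
From the ideal rocket equation, Δv = v_e · ln(m₀/m_f) = 34745.0 × ln(1.468) = 34745.0 × 0.3837 ≈ 13333.0 m/s.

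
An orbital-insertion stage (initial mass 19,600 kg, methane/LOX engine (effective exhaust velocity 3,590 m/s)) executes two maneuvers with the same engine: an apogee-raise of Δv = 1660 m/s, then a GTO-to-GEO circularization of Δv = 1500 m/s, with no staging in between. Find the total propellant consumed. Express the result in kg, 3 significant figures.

After the first burn: m = 19600 × exp(−1660/3590.0) = 19600 × 0.62977 = 12,343.5 kg.
After the second burn: m = 12,343.5 × exp(−1500/3590.0) = 12,343.5 × 0.65848 = 8,127.95 kg.
Total propellant = m₀ − m_final = 19600 − 8,127.95 = 11,472.05 kg.

total propellant consumed ≈ 11500 kg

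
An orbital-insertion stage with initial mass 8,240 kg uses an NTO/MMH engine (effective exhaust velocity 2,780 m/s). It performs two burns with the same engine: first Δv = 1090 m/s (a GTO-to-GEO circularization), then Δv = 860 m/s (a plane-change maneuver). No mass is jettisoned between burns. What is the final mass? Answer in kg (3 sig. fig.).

After the first burn: m = 8240 × exp(−1090/2780.0) = 8240 × 0.67565 = 5,567.36 kg.
After the second burn: m = 5,567.36 × exp(−860/2780.0) = 5,567.36 × 0.73392 = 4,086 kg.

final mass ≈ 4090 kg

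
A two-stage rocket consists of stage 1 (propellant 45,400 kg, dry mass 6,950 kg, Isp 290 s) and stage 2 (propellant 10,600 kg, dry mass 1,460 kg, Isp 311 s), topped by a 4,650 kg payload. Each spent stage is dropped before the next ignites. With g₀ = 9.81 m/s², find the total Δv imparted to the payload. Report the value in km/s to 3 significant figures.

Δv ≈ 6.12 km/s

Ignition mass of stage 1 = 45,400+6,950 + 10,600+1,460 + 4,650 = 69,060 kg.
Stage 1: m₀ = 69,060 kg, m_f = 69,060 − 45,400 = 23,660 kg; Δv = 290×9.81×ln(2.919) = 2844.9×1.0712 ≈ 3047 m/s.
Stage 2: m₀ = 16,710 kg, m_f = 16,710 − 10,600 = 6,110 kg; Δv = 311×9.81×ln(2.735) = 3050.9×1.0061 ≈ 3069 m/s.
Total Δv = 3047 + 3069 = 6116 m/s.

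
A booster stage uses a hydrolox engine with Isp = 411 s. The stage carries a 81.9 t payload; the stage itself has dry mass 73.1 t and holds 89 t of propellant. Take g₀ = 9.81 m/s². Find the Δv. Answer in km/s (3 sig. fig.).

Δv ≈ 1.83 km/s

v_e = Isp · g₀ = 411 × 9.81 = 4031.9 m/s.
m₀ = payload + dry + propellant = 81.9 + 73.1 + 89 = 244 t.
m_f = payload + dry = 81.9 + 73.1 = 155 t.
Δv = v_e · ln(m₀/m_f) = 4031.9 × ln(1.574) = 4031.9 × 0.4537 ≈ 1829.5 m/s.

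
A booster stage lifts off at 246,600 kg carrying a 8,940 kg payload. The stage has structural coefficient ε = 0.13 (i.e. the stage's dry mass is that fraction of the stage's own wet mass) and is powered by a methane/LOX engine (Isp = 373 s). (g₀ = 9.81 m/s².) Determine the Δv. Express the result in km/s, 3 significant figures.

Stage wet mass = m₀ − payload = 246,600 − 8,940 = 237,660 kg.
Stage dry mass = ε × stage wet mass = 0.13 × 237,660 = 30,895.8 kg.
Burnout mass m_f = stage dry + payload = 30,895.8 + 8,940 = 39,835.8 kg.
v_e = Isp · g₀ = 373 × 9.81 = 3659.1 m/s.
Rocket equation: Δv = v_e · ln(246,600/39,835.8) = 3659.1 × ln(6.19) = 3659.1 × 1.8230 ≈ 6671 m/s.

Δv ≈ 6.67 km/s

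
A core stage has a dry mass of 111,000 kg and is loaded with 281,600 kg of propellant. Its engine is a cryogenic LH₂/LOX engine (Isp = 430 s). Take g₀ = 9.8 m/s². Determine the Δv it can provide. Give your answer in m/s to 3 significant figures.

v_e = Isp · g₀ = 430 × 9.8 = 4214.0 m/s.
m₀ = m_dry + m_prop = 111,000 + 281,600 = 392,600 kg.
Δv = v_e · ln(m₀/m_f) = 4214.0 × ln(3.537) = 4214.0 × 1.2633 ≈ 5323.4 m/s.

Δv ≈ 5320 m/s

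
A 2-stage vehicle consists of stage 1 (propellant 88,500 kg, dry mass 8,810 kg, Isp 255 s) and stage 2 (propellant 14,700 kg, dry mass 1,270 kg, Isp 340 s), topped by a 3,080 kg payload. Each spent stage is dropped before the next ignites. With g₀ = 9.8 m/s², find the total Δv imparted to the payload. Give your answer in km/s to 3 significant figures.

Ignition mass of stage 1 = 88,500+8,810 + 14,700+1,270 + 3,080 = 116,360 kg.
Stage 1: m₀ = 116,360 kg, m_f = 116,360 − 88,500 = 27,860 kg; Δv = 255×9.8×ln(4.177) = 2499.0×1.4295 ≈ 3572 m/s.
Stage 2: m₀ = 19,050 kg, m_f = 19,050 − 14,700 = 4,350 kg; Δv = 340×9.8×ln(4.379) = 3332.0×1.4769 ≈ 4921 m/s.
Total Δv = 3572 + 4921 = 8493 m/s.

Δv ≈ 8.49 km/s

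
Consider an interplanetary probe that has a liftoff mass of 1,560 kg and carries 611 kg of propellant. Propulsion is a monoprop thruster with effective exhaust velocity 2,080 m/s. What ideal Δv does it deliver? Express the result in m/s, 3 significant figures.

m_f = m₀ − m_prop = 1,560 − 611 = 949 kg.
By the Tsiolkovsky rocket equation, Δv = v_e · ln(m₀/m_f) = 2080.0 × ln(1.644) = 2080.0 × 0.4970 ≈ 1033.8 m/s.

Δv ≈ 1030 m/s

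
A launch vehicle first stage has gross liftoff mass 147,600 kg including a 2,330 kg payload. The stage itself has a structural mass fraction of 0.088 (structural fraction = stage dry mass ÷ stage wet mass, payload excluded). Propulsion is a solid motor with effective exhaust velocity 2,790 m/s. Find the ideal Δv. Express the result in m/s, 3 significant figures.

Δv ≈ 6360 m/s

Stage wet mass = m₀ − payload = 147,600 − 2,330 = 145,270 kg.
Stage dry mass = ε × stage wet mass = 0.088 × 145,270 = 12,783.8 kg.
Burnout mass m_f = stage dry + payload = 12,783.8 + 2,330 = 15,113.8 kg.
By the Tsiolkovsky rocket equation, Δv = v_e · ln(147,600/15,113.8) = 2790.0 × ln(9.766) = 2790.0 × 2.2789 ≈ 6358 m/s.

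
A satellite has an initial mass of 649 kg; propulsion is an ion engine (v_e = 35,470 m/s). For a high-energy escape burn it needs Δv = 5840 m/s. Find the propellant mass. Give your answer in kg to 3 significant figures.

From the ideal rocket equation, m₀/m_f = exp(Δv / v_e) = exp(5840 / 35470.0) = exp(0.1646) = 1.1790.
m_f = 649 / 1.1790 = 550.466 kg, so propellant = m₀ − m_f = 649 − 550.466 = 98.534 kg.

propellant mass ≈ 98.5 kg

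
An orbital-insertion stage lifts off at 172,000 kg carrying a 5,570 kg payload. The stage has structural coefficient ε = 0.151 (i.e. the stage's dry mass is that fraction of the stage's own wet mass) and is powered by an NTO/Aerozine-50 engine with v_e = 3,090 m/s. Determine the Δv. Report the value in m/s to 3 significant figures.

Stage wet mass = m₀ − payload = 172,000 − 5,570 = 166,430 kg.
Stage dry mass = ε × stage wet mass = 0.151 × 166,430 = 25,130.9 kg.
Burnout mass m_f = stage dry + payload = 25,130.9 + 5,570 = 30,700.9 kg.
Δv = v_e · ln(172,000/30,700.9) = 3090.0 × ln(5.602) = 3090.0 × 1.7232 ≈ 5325 m/s.

Δv ≈ 5320 m/s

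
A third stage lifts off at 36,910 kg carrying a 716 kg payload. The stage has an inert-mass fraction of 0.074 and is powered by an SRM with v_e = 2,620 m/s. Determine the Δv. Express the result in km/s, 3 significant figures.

Δv ≈ 6.25 km/s

Stage wet mass = m₀ − payload = 36,910 − 716 = 36,194 kg.
Stage dry mass = ε × stage wet mass = 0.074 × 36,194 = 2,678.36 kg.
Burnout mass m_f = stage dry + payload = 2,678.36 + 716 = 3,394.36 kg.
Δv = v_e · ln(36,910/3,394.36) = 2620.0 × ln(10.87) = 2620.0 × 2.3864 ≈ 6252 m/s.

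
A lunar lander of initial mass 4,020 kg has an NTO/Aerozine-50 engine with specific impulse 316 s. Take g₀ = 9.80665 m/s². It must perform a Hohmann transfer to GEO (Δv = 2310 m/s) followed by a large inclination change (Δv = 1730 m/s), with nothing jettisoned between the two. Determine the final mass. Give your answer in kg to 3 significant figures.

v_e = Isp · g₀ = 316 × 9.80665 = 3098.9 m/s.
After the first burn: m = 4020 × exp(−2310/3098.9) = 4020 × 0.47453 = 1,907.61 kg.
After the second burn: m = 1,907.61 × exp(−1730/3098.9) = 1,907.61 × 0.57220 = 1,091.53 kg.

final mass ≈ 1090 kg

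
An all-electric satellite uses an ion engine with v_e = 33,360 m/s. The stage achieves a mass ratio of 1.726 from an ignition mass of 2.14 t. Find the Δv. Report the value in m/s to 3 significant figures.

Δv ≈ 18200 m/s

By the Tsiolkovsky rocket equation, Δv = v_e · ln(1.726) = 33360.0 × 0.5458 ≈ 18208.1 m/s.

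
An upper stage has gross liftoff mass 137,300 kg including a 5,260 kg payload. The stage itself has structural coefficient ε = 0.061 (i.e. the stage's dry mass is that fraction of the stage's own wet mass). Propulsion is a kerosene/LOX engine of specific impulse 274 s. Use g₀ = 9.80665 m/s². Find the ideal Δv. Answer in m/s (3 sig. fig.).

Stage wet mass = m₀ − payload = 137,300 − 5,260 = 132,040 kg.
Stage dry mass = ε × stage wet mass = 0.061 × 132,040 = 8,054.44 kg.
Burnout mass m_f = stage dry + payload = 8,054.44 + 5,260 = 13,314.44 kg.
v_e = Isp · g₀ = 274 × 9.80665 = 2687.0 m/s.
Rocket equation: Δv = v_e · ln(137,300/13,314.44) = 2687.0 × ln(10.31) = 2687.0 × 2.3333 ≈ 6270 m/s.

Δv ≈ 6270 m/s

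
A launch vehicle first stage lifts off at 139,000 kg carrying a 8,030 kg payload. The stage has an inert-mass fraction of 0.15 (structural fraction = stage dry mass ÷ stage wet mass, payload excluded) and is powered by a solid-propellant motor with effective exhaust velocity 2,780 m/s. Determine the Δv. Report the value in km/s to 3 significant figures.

Δv ≈ 4.49 km/s

Stage wet mass = m₀ − payload = 139,000 − 8,030 = 130,970 kg.
Stage dry mass = ε × stage wet mass = 0.15 × 130,970 = 19,645.5 kg.
Burnout mass m_f = stage dry + payload = 19,645.5 + 8,030 = 27,675.5 kg.
By the Tsiolkovsky rocket equation, Δv = v_e · ln(139,000/27,675.5) = 2780.0 × ln(5.022) = 2780.0 × 1.6139 ≈ 4487 m/s.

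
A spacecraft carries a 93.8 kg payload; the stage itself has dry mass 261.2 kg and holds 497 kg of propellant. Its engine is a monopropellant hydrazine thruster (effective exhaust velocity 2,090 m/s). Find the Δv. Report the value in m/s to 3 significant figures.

m₀ = payload + dry + propellant = 93.8 + 261.2 + 497 = 852 kg.
m_f = payload + dry = 93.8 + 261.2 = 355 kg.
Δv = v_e · ln(m₀/m_f) = 2090.0 × ln(2.4) = 2090.0 × 0.8755 ≈ 1829.7 m/s.

Δv ≈ 1830 m/s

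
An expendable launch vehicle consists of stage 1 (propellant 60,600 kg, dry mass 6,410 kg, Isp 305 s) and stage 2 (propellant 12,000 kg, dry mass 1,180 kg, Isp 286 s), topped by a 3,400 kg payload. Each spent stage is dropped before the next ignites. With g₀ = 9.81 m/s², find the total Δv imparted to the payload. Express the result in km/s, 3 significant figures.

Δv ≈ 7.47 km/s

Ignition mass of stage 1 = 60,600+6,410 + 12,000+1,180 + 3,400 = 83,590 kg.
Stage 1: m₀ = 83,590 kg, m_f = 83,590 − 60,600 = 22,990 kg; Δv = 305×9.81×ln(3.636) = 2992.1×1.2909 ≈ 3862 m/s.
Stage 2: m₀ = 16,580 kg, m_f = 16,580 − 12,000 = 4,580 kg; Δv = 286×9.81×ln(3.62) = 2805.7×1.2865 ≈ 3609 m/s.
Total Δv = 3862 + 3609 = 7471 m/s.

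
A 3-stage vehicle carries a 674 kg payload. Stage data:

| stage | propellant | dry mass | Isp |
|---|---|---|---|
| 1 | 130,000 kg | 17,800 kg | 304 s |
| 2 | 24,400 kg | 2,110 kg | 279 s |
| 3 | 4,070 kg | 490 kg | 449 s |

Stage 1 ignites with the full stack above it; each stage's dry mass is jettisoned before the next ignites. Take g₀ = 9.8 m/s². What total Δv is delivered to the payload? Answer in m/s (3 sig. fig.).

Δv ≈ 14500 m/s

Ignition mass of stage 1 = 130,000+17,800 + 24,400+2,110 + 4,070+490 + 674 = 179,544 kg.
Stage 1: m₀ = 179,544 kg, m_f = 179,544 − 130,000 = 49,544 kg; Δv = 304×9.8×ln(3.624) = 2979.2×1.2876 ≈ 3836 m/s.
Stage 2: m₀ = 31,744 kg, m_f = 31,744 − 24,400 = 7,344 kg; Δv = 279×9.8×ln(4.322) = 2734.2×1.4638 ≈ 4002 m/s.
Stage 3: m₀ = 5,234 kg, m_f = 5,234 − 4,070 = 1,164 kg; Δv = 449×9.8×ln(4.497) = 4400.2×1.5033 ≈ 6615 m/s.
Total Δv = 3836 + 4002 + 6615 = 14453 m/s.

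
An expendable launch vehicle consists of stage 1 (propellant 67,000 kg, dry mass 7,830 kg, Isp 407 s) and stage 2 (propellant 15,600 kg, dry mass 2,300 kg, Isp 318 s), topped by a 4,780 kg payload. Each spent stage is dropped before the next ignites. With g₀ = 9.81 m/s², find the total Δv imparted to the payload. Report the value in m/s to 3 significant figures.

Δv ≈ 8270 m/s

Ignition mass of stage 1 = 67,000+7,830 + 15,600+2,300 + 4,780 = 97,510 kg.
Stage 1: m₀ = 97,510 kg, m_f = 97,510 − 67,000 = 30,510 kg; Δv = 407×9.81×ln(3.196) = 3992.7×1.1619 ≈ 4639 m/s.
Stage 2: m₀ = 22,680 kg, m_f = 22,680 − 15,600 = 7,080 kg; Δv = 318×9.81×ln(3.203) = 3119.6×1.1642 ≈ 3632 m/s.
Total Δv = 4639 + 3632 = 8271 m/s.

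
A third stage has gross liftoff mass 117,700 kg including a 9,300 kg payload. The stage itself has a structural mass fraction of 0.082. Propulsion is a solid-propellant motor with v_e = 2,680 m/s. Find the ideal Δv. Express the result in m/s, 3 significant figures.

Stage wet mass = m₀ − payload = 117,700 − 9,300 = 108,400 kg.
Stage dry mass = ε × stage wet mass = 0.082 × 108,400 = 8,888.8 kg.
Burnout mass m_f = stage dry + payload = 8,888.8 + 9,300 = 18,188.8 kg.
Rocket equation: Δv = v_e · ln(117,700/18,188.8) = 2680.0 × ln(6.471) = 2680.0 × 1.8673 ≈ 5004 m/s.

Δv ≈ 5000 m/s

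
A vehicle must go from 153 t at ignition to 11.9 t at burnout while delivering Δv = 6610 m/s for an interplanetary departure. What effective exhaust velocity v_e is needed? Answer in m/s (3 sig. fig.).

v_e ≈ 2590 m/s

ln(m₀/m_f) = ln(153000/11900) = ln(12.86) = 2.5539.
v_e = Δv / ln(m₀/m_f) = 6610 / 2.5539 = 2588.2 m/s.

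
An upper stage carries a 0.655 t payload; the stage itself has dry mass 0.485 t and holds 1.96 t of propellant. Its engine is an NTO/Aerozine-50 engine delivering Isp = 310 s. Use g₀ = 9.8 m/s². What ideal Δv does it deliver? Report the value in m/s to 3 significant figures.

v_e = Isp · g₀ = 310 × 9.8 = 3038.0 m/s.
m₀ = payload + dry + propellant = 0.655 + 0.485 + 1.96 = 3.1 t.
m_f = payload + dry = 0.655 + 0.485 = 1.14 t.
Δv = v_e · ln(m₀/m_f) = 3038.0 × ln(2.719) = 3038.0 × 1.0004 ≈ 3039.1 m/s.

Δv ≈ 3040 m/s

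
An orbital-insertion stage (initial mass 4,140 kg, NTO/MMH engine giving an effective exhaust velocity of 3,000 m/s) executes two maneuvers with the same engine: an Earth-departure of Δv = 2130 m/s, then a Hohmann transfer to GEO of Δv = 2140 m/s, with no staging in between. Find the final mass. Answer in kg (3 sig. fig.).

final mass ≈ 997 kg

After the first burn: m = 4140 × exp(−2130/3000.0) = 4140 × 0.49164 = 2,035.39 kg.
After the second burn: m = 2,035.39 × exp(−2140/3000.0) = 2,035.39 × 0.49001 = 997.361 kg.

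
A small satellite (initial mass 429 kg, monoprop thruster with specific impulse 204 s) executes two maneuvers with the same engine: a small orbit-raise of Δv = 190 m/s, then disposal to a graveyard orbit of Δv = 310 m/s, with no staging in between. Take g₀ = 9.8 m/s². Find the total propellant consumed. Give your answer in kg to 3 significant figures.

total propellant consumed ≈ 94.9 kg

v_e = Isp · g₀ = 204 × 9.8 = 1999.2 m/s.
After the first burn: m = 429 × exp(−190/1999.2) = 429 × 0.90934 = 390.107 kg.
After the second burn: m = 390.107 × exp(−310/1999.2) = 390.107 × 0.85636 = 334.072 kg.
Total propellant = m₀ − m_final = 429 − 334.072 = 94.928 kg.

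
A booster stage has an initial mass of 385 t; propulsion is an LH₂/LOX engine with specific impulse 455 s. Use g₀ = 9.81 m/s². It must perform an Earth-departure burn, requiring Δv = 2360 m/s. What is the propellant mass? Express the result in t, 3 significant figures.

propellant mass ≈ 158 t

v_e = Isp · g₀ = 455 × 9.81 = 4463.6 m/s.
Using Δv = v_e ln(m₀/m_f): m₀/m_f = exp(Δv / v_e) = exp(2360 / 4463.6) = exp(0.5287) = 1.6968.
m_f = 385 / 1.6968 = 226.898 t, so propellant = m₀ − m_f = 385 − 226.898 = 158.102 t.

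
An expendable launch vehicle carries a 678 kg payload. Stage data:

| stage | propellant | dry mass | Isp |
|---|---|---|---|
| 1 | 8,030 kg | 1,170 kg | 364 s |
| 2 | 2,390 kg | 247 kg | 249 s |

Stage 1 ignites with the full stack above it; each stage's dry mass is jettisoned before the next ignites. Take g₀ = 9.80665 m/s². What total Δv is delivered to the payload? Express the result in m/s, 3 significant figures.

Δv ≈ 6780 m/s

Ignition mass of stage 1 = 8,030+1,170 + 2,390+247 + 678 = 12,515 kg.
Stage 1: m₀ = 12,515 kg, m_f = 12,515 − 8,030 = 4,485 kg; Δv = 364×9.80665×ln(2.79) = 3569.6×1.0262 ≈ 3663 m/s.
Stage 2: m₀ = 3,315 kg, m_f = 3,315 − 2,390 = 925 kg; Δv = 249×9.80665×ln(3.584) = 2441.9×1.2764 ≈ 3117 m/s.
Total Δv = 3663 + 3117 = 6780 m/s.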